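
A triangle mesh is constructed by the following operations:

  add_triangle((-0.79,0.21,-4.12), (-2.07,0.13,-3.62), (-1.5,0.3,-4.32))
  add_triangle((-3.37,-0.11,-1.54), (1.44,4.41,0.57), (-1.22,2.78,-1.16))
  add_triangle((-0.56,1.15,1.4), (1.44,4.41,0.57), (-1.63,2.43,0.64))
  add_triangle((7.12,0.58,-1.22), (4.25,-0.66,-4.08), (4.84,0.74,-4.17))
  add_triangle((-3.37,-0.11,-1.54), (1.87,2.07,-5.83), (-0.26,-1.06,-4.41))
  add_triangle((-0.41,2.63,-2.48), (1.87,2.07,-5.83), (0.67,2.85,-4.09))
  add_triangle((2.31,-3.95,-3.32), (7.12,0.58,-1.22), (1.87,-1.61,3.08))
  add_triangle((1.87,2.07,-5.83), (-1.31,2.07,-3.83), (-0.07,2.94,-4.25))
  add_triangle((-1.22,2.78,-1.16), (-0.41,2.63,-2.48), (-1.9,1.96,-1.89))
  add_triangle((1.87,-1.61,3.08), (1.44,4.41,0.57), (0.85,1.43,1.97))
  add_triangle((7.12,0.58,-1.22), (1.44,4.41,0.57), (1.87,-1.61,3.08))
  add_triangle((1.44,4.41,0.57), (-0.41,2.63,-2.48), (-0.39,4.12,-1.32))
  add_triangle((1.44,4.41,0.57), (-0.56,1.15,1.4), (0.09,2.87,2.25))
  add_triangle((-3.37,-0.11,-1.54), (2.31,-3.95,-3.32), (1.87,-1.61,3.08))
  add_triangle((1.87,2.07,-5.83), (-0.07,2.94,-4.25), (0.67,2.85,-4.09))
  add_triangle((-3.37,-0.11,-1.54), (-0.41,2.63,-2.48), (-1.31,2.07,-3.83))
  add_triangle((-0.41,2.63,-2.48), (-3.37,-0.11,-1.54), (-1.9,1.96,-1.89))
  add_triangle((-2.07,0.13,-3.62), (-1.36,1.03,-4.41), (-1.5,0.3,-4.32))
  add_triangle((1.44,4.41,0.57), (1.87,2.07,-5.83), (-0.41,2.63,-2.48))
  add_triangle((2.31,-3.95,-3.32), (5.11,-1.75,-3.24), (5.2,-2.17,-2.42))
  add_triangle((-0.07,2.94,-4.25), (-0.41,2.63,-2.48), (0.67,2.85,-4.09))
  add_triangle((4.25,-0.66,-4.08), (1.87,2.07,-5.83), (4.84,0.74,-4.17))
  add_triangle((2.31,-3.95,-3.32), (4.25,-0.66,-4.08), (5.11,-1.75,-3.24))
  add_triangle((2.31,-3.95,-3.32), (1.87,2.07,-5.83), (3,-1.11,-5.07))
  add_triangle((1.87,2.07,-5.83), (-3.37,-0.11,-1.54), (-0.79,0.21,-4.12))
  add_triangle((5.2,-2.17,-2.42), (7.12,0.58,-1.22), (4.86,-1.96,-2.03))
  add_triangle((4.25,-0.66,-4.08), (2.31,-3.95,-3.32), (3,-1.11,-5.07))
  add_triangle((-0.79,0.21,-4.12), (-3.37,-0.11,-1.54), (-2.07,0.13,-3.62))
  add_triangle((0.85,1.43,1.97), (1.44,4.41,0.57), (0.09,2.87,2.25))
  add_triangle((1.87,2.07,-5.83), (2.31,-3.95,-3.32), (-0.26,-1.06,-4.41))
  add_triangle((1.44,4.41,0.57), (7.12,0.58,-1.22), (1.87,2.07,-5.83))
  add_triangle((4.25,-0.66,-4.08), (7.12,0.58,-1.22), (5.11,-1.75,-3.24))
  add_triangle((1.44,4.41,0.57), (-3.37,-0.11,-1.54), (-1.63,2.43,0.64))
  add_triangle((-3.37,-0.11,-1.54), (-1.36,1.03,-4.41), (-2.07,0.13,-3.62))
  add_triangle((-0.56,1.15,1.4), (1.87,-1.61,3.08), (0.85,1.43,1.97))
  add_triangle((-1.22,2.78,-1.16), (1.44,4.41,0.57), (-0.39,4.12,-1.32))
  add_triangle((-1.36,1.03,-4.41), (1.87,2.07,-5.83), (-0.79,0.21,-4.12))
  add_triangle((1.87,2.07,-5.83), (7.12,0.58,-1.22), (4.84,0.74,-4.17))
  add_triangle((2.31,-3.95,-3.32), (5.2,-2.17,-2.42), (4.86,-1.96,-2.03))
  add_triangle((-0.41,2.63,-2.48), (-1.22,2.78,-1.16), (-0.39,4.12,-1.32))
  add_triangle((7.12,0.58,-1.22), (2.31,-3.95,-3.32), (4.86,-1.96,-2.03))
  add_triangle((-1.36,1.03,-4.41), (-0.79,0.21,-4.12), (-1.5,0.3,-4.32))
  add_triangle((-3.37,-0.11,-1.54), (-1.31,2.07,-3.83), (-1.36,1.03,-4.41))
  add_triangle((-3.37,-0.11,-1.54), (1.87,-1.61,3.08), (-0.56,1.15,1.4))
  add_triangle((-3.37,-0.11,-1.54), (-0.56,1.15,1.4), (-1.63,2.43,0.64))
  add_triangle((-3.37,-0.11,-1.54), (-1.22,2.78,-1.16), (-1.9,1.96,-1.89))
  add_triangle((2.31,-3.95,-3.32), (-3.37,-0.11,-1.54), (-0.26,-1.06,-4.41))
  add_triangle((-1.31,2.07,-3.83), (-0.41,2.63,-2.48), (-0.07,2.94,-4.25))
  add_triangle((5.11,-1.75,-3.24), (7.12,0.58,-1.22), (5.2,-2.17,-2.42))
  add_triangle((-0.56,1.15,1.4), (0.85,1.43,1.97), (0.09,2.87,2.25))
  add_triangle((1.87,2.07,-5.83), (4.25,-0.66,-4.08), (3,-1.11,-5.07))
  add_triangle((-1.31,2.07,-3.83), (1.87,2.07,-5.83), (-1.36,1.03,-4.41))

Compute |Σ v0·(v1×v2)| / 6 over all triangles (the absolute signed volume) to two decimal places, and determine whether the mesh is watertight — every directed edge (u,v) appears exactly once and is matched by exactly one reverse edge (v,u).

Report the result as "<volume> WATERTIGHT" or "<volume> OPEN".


Per-triangle v0·(v1×v2)/6:
  t1: +0.1005
  t2: +1.3370
  t3: +2.0049
  t4: +5.3640
  t5: +8.7899
  t6: -0.5461
  t7: +22.8136
  t8: +2.5407
  t9: +1.0358
  t10: +2.2177
  t11: +19.0298
  t12: +1.8691
  t13: +0.5129
  t14: +9.1384
  t15: +1.0541
  t16: +2.0770
  t17: +1.0868
  t18: +0.4087
  t19: +8.1612
  t20: +2.9745
  t21: +0.4830
  t22: +5.0596
  t23: +4.9838
  t24: +3.3254
  t25: -3.3563
  t26: +0.5897
  t27: +5.0680
  t28: +0.0630
  t29: +1.6406
  t30: +11.5217
  t31: +29.9244
  t32: +5.7930
  t33: +3.5165
  t34: +1.1933
  t35: +1.4461
  t36: +0.9593
  t37: +2.2782
  t38: +5.3418
  t39: +0.4673
  t40: +1.0460
  t41: -2.2958
  t42: +0.3432
  t43: +2.5457
  t44: +3.0145
  t45: +1.4008
  t46: +0.9340
  t47: +7.1179
  t48: +0.9592
  t49: +3.3466
  t50: +0.4340
  t51: +5.5024
  t52: +3.2360
Σ = +199.8534 → |volume| = 199.85

Directed edges: 156 total, each appears once with its reverse present → watertight.

199.85 WATERTIGHT


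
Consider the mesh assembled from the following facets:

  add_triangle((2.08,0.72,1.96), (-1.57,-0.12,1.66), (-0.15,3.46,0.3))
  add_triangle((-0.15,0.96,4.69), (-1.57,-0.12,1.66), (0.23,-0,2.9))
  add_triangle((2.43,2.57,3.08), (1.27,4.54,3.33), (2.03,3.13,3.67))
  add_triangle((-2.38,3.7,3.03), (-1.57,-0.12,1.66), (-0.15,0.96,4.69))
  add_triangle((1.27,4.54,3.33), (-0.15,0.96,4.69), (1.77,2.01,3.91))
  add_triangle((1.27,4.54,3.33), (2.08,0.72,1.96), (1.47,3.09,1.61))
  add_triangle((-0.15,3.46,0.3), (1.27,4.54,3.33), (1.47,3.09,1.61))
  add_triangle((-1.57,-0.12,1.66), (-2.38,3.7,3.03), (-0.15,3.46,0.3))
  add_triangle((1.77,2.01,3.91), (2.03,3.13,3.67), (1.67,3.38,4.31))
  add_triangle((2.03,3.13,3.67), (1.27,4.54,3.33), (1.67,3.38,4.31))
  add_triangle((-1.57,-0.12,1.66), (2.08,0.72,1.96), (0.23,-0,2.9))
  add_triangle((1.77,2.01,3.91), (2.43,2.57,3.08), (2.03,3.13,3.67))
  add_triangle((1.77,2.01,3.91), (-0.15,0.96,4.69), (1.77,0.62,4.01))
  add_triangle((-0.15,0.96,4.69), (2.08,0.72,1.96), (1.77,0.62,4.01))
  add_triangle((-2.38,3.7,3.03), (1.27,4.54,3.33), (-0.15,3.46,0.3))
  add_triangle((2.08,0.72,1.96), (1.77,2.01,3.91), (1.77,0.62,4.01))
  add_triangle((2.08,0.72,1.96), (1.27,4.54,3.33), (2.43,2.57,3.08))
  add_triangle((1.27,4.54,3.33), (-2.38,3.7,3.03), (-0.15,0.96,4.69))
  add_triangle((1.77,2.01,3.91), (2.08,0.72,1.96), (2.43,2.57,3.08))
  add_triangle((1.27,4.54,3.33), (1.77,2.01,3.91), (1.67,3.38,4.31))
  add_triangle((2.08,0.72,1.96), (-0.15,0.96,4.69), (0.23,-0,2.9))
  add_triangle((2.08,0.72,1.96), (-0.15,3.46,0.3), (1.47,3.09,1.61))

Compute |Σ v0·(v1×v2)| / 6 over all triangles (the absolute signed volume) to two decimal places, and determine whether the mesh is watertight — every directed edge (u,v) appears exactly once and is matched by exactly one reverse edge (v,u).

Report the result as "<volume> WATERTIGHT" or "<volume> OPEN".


Per-triangle v0·(v1×v2)/6:
  t1: -3.7574
  t2: +0.8198
  t3: +0.7354
  t4: +4.4723
  t5: +4.4139
  t6: +1.5893
  t7: +1.5808
  t8: +0.3229
  t9: +0.5075
  t10: +0.8459
  t11: -0.4806
  t12: +0.6022
  t13: +2.0924
  t14: -0.8094
  t15: +6.0501
  t16: +1.1288
  t17: -0.1553
  t18: +10.1995
  t19: +0.9610
  t20: -0.3379
  t21: +1.0746
  t22: -0.1212
Σ = +31.7346 → |volume| = 31.73

Directed edges: 66 total, each appears once with its reverse present → watertight.

31.73 WATERTIGHT


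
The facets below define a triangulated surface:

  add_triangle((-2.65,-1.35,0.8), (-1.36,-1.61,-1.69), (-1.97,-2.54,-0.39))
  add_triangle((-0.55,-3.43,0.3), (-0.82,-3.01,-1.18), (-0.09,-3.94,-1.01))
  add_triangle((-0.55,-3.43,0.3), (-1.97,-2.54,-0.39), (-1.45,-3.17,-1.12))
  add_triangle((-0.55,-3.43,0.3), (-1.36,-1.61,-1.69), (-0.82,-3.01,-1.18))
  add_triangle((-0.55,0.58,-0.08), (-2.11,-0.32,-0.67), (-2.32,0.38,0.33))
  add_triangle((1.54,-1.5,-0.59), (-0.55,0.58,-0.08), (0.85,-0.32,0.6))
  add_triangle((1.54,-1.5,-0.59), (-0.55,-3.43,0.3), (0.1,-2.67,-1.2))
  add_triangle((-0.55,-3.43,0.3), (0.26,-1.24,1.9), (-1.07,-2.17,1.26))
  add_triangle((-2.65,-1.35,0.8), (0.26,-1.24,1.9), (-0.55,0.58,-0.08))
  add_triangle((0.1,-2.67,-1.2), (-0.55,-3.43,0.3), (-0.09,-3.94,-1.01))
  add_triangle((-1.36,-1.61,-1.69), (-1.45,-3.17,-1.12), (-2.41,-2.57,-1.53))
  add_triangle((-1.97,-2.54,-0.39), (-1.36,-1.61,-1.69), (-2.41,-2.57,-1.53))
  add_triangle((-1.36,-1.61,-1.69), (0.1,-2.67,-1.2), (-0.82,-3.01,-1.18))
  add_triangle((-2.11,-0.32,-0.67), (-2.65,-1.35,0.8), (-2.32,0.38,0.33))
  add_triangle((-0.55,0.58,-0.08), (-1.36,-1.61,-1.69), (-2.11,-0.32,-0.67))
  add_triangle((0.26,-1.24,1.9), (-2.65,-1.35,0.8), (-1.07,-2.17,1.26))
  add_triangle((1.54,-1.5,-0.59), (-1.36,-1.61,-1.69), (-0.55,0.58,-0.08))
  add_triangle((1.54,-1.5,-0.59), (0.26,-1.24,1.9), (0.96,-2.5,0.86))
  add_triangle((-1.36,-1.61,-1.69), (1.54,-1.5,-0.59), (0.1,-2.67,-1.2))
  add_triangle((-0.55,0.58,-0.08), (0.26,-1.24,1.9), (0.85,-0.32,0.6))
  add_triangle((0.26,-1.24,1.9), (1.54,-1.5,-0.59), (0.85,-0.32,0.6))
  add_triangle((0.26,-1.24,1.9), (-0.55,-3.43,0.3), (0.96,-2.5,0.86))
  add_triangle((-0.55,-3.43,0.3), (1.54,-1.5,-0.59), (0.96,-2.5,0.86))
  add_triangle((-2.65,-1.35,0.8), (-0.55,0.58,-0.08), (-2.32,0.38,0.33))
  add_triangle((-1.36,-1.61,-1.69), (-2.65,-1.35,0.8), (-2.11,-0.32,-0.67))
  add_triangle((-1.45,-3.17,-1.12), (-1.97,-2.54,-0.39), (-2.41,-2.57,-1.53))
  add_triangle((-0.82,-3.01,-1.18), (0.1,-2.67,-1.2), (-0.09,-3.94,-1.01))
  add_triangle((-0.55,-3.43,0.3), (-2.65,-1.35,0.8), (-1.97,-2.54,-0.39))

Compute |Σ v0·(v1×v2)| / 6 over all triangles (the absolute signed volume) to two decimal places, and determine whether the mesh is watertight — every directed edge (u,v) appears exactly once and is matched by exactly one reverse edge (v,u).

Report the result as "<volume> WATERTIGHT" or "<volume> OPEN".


16.98 OPEN

Per-triangle v0·(v1×v2)/6:
  t1: +1.0265
  t2: +0.7082
  t3: +0.9187
  t4: +0.5560
  t5: +0.2245
  t6: +0.0484
  t7: +1.2414
  t8: +1.0202
  t9: +0.6025
  t10: -0.0350
  t11: +0.5263
  t12: -0.2010
  t13: +0.5103
  t14: +0.7781
  t15: +0.2468
  t16: +0.8519
  t17: +0.2441
  t18: +0.4922
  t19: +0.5849
  t20: +0.1406
  t21: +0.4951
  t22: +1.2255
  t23: +1.2139
  t24: -0.0290
  t25: +1.2298
  t26: +0.5965
  t27: +0.2975
  t28: +1.4608
Σ = +16.9759 → |volume| = 16.98

Directed edges: 84 total; 6 unmatched, e.g. (-1.45,-3.17,-1.12)→(-0.55,-3.43,0.3) → open.


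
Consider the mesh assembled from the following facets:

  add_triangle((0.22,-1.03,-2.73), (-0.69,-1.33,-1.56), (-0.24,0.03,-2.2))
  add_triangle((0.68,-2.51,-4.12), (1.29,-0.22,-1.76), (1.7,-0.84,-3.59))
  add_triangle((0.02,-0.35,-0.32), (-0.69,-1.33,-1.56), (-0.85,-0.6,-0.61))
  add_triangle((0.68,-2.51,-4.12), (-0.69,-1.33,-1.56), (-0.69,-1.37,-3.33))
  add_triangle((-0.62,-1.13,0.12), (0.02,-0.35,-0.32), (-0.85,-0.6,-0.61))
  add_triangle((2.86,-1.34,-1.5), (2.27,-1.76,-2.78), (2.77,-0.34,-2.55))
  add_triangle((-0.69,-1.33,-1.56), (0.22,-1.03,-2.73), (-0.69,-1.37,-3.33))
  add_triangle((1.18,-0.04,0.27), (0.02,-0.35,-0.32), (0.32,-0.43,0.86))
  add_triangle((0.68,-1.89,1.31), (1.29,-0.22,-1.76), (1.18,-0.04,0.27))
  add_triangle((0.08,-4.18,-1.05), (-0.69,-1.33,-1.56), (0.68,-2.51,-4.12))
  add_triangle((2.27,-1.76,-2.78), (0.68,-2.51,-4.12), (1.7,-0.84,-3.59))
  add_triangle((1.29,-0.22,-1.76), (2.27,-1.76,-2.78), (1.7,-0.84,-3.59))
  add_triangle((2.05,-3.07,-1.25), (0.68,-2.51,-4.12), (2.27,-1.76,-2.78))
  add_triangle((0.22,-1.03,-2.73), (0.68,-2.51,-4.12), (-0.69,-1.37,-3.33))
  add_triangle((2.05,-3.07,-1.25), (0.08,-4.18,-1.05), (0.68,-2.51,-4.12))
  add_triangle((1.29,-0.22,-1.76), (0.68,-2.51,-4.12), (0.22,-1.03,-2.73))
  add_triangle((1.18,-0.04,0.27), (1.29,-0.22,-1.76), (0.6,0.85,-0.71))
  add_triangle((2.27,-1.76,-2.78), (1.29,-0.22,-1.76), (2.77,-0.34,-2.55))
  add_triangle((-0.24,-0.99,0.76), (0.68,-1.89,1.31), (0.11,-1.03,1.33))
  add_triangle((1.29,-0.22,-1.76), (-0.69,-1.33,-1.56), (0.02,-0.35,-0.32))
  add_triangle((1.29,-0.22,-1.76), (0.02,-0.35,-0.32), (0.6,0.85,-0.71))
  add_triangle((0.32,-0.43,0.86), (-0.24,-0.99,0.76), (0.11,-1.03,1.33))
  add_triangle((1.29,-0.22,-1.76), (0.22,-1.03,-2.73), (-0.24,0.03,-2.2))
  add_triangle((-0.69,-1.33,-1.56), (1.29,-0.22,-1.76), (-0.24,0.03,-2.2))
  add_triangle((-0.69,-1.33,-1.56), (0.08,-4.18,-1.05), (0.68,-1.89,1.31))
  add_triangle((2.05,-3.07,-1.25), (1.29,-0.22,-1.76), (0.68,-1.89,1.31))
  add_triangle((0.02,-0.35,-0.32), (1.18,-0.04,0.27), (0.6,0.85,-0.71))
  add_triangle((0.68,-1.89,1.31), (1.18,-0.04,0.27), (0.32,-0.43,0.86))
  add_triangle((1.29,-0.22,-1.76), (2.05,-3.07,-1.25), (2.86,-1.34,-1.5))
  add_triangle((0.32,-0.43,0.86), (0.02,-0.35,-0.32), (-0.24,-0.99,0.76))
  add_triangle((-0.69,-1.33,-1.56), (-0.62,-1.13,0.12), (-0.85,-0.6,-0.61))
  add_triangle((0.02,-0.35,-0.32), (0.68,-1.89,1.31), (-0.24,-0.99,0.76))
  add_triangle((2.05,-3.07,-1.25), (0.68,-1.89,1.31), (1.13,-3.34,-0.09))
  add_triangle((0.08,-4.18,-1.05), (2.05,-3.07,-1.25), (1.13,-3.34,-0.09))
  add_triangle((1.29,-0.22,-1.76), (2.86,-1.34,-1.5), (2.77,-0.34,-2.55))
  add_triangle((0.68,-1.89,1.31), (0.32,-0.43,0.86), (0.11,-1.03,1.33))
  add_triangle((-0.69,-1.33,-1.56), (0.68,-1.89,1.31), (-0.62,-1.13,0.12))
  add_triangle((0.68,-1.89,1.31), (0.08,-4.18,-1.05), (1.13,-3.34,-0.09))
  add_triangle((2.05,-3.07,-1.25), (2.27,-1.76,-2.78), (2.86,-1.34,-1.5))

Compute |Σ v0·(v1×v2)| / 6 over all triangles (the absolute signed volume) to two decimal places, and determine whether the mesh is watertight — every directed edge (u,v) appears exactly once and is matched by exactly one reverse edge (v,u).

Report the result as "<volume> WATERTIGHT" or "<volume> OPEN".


21.09 OPEN

Per-triangle v0·(v1×v2)/6:
  t1: +0.4600
  t2: -0.2765
  t3: -0.0150
  t4: +0.7517
  t5: -0.0619
  t6: +1.0899
  t7: -0.2811
  t8: -0.0808
  t9: +0.7946
  t10: +2.2790
  t11: +1.7258
  t12: +0.4125
  t13: +2.7870
  t14: +0.4347
  t15: +4.6299
  t16: +0.5695
  t17: +0.3811
  t18: +0.3719
  t19: +0.1096
  t20: -0.0953
  t21: +0.0518
  t22: -0.0063
  t23: +0.5336
  t24: -0.7808
  t25: +0.3397
  t26: +0.7188
  t27: -0.1138
  t28: +0.1937
  t29: -1.1215
  t30: -0.0504
  t31: +0.1719
  t32: +0.1081
  t33: +0.7925
  t34: +1.3947
  t35: -0.2936
  t36: +0.0782
  t37: +0.5584
  t38: +0.9896
  t39: +1.5402
Σ = +21.0917 → |volume| = 21.09

Directed edges: 117 total; 3 unmatched, e.g. (-0.62,-1.13,0.12)→(0.02,-0.35,-0.32) → open.


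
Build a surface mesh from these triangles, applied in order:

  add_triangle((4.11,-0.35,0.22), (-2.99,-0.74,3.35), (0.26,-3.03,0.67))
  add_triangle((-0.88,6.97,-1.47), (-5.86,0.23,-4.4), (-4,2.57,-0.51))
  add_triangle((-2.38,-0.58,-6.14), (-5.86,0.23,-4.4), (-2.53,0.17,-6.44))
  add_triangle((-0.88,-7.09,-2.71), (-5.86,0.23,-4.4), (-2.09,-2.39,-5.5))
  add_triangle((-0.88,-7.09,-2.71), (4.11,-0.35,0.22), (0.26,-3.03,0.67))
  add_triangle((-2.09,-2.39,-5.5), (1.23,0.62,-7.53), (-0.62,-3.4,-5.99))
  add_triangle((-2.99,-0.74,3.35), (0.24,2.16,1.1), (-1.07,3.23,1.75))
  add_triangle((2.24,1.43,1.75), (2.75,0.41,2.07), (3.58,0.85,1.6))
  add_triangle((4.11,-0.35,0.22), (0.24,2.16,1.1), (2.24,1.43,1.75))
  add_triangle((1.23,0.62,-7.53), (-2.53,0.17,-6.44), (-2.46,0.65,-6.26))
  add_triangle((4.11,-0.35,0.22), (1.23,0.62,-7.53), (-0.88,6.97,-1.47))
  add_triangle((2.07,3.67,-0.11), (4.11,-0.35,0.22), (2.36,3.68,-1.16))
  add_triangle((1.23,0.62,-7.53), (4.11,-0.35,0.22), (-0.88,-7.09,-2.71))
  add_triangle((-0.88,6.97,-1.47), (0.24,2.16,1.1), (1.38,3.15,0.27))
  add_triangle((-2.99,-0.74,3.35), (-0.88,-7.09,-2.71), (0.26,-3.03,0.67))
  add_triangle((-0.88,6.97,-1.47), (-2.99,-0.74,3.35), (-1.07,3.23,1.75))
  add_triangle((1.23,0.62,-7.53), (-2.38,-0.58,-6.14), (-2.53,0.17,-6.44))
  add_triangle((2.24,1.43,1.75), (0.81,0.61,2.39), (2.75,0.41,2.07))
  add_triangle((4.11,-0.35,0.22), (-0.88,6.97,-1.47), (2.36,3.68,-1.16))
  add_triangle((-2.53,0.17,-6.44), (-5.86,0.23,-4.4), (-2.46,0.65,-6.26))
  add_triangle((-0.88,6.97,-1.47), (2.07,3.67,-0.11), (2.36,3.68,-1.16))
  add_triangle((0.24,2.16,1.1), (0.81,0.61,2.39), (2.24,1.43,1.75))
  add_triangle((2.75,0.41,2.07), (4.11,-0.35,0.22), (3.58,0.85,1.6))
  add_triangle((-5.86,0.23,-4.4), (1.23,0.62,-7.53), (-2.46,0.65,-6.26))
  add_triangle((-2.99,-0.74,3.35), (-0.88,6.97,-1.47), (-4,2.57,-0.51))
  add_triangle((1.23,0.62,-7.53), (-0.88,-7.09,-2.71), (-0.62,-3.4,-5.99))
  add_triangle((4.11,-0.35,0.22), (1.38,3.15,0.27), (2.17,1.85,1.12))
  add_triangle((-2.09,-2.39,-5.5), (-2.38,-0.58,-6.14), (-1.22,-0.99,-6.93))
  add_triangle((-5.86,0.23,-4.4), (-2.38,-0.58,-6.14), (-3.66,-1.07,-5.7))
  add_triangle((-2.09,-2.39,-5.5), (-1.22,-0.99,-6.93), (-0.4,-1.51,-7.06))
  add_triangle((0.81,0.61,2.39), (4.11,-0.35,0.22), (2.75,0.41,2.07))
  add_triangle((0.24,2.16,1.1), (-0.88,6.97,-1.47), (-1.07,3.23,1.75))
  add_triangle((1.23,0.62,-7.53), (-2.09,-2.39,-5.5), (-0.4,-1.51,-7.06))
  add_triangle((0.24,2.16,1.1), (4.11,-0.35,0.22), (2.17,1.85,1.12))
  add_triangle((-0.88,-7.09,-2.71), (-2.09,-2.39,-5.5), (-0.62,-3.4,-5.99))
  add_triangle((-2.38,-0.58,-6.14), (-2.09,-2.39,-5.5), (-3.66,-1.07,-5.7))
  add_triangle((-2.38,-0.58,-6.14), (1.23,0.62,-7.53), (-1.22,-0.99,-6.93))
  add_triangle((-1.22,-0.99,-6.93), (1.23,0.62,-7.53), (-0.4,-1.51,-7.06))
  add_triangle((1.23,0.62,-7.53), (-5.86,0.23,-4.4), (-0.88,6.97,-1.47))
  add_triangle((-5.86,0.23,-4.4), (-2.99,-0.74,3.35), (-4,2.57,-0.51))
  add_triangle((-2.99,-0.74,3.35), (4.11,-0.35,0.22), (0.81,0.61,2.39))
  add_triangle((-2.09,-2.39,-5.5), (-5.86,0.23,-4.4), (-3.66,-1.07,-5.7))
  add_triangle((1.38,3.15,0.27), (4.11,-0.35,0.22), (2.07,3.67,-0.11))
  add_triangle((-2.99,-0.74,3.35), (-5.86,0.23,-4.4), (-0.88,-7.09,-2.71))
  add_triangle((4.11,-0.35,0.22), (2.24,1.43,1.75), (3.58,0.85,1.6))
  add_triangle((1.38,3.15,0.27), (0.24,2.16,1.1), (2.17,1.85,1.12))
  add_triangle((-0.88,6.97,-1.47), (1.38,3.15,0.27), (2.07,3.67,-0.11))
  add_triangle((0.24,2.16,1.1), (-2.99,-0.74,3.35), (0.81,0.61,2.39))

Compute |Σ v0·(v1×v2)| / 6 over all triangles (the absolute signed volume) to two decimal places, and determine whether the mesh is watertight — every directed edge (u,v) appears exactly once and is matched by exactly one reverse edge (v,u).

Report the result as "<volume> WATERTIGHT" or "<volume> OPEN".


Per-triangle v0·(v1×v2)/6:
  t1: +6.7850
  t2: +18.7966
  t3: +3.2868
  t4: +22.4035
  t5: +8.7066
  t6: +8.8983
  t7: +1.8071
  t8: +0.5592
  t9: +1.2277
  t10: +2.1795
  t11: +35.1696
  t12: +2.8021
  t13: +38.6022
  t14: +2.6559
  t15: +8.9914
  t16: +6.2515
  t17: +3.3504
  t18: +0.8800
  t19: -2.2927
  t20: +2.1495
  t21: +3.3085
  t22: +1.2848
  t23: +0.8996
  t24: -1.6892
  t25: +13.5225
  t26: +8.2080
  t27: +1.9735
  t28: +2.7921
  t29: +3.2183
  t30: +2.2115
  t31: +0.1412
  t32: +2.6446
  t33: -2.3017
  t34: +0.0160
  t35: +8.8666
  t36: +2.7993
  t37: +3.4214
  t38: +3.1309
  t39: +56.7331
  t40: +15.2737
  t41: +3.2313
  t42: +2.4677
  t43: +1.0110
  t44: +40.6480
  t45: +0.2741
  t46: +1.0095
  t47: +1.3784
  t48: +3.1725
Σ = +352.8574 → |volume| = 352.86

Directed edges: 144 total, each appears once with its reverse present → watertight.

352.86 WATERTIGHT


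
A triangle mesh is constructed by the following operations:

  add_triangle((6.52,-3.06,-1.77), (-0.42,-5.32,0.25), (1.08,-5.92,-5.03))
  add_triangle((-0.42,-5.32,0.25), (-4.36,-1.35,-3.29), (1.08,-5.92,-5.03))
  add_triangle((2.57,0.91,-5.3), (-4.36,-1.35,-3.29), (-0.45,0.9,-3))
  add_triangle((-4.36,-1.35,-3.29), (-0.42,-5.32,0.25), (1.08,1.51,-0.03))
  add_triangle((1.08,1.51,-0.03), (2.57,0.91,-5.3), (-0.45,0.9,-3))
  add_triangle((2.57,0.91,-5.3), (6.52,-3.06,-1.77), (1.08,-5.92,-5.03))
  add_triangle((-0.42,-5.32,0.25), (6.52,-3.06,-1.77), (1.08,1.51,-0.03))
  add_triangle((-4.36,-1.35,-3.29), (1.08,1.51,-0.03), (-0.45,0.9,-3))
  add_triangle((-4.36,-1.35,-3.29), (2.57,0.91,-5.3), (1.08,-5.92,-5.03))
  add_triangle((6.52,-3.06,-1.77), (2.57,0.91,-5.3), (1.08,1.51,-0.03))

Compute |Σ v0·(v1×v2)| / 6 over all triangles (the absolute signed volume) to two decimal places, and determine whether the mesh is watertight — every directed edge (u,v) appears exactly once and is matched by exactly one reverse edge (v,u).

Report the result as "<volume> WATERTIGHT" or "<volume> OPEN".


Per-triangle v0·(v1×v2)/6:
  t1: +29.1983
  t2: +24.6201
  t3: +5.2466
  t4: -2.7023
  t5: +2.8942
  t6: +37.9647
  t7: +1.8759
  t8: +1.6346
  t9: +33.3868
  t10: +10.6920
Σ = +144.8108 → |volume| = 144.81

Directed edges: 30 total, each appears once with its reverse present → watertight.

144.81 WATERTIGHT


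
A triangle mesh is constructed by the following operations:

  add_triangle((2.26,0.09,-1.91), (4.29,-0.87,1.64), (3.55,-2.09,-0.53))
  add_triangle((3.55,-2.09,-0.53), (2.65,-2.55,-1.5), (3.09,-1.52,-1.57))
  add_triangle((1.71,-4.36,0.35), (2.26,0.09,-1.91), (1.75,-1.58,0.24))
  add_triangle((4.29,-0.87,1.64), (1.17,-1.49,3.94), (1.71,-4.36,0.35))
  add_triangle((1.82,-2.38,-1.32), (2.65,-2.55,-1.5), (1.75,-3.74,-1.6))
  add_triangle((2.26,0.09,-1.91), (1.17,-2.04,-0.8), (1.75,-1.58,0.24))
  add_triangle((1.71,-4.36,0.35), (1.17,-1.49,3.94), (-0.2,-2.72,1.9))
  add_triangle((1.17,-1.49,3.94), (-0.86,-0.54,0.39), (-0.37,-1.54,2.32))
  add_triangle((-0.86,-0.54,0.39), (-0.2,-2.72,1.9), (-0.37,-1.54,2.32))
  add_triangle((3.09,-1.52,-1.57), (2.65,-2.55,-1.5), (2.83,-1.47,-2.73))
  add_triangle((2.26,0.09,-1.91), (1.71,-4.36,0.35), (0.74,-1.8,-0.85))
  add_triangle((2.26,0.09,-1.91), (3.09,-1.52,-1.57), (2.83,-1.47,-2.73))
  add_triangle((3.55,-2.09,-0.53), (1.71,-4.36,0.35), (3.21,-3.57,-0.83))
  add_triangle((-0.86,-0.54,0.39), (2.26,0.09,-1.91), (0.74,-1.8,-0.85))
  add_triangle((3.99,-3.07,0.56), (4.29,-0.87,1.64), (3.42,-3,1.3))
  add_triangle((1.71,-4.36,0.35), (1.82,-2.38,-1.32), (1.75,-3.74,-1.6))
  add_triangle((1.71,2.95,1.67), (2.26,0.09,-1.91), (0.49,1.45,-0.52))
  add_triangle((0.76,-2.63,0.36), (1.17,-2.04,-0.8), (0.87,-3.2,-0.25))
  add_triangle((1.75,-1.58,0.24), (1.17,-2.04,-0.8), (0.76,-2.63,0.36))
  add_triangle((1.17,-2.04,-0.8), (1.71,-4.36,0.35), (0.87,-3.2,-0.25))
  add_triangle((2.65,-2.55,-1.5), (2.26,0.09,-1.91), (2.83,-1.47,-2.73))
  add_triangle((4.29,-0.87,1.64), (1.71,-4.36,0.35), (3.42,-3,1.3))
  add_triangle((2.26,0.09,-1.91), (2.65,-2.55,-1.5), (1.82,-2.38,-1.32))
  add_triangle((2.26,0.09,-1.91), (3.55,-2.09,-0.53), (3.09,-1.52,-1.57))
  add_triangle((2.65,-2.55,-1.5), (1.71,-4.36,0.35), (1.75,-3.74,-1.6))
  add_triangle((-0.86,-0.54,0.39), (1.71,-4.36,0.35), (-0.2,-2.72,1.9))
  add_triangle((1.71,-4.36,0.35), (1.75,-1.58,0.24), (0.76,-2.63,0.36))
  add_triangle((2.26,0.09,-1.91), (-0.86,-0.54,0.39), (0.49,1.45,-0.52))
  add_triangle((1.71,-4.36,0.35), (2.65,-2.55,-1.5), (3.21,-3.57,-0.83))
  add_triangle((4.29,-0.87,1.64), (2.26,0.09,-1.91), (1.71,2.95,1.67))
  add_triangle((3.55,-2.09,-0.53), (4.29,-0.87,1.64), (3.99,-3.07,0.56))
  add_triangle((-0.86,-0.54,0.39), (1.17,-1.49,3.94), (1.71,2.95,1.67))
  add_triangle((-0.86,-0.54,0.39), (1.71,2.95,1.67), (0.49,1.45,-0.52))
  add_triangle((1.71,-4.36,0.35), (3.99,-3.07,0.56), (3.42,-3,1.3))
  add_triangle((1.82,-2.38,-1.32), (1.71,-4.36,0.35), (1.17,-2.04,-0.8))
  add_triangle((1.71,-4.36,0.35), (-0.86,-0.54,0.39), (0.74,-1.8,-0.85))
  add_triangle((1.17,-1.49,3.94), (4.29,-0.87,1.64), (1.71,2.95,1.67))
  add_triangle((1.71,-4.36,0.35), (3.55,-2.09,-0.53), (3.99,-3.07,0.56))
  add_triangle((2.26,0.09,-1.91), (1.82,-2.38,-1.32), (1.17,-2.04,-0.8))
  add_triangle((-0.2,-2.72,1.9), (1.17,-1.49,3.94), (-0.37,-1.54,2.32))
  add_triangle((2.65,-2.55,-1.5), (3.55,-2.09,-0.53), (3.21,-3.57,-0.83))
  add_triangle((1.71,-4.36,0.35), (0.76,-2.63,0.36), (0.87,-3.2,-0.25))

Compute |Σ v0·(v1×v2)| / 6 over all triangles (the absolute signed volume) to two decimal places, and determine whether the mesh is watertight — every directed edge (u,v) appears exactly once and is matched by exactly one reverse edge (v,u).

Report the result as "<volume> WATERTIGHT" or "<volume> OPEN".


58.27 WATERTIGHT

Per-triangle v0·(v1×v2)/6:
  t1: +3.4572
  t2: +0.8448
  t3: +1.7516
  t4: +10.2942
  t5: +0.0940
  t6: -1.2337
  t7: +4.2324
  t8: +0.1517
  t9: +0.4612
  t10: +0.8233
  t11: +1.6117
  t12: +0.8302
  t13: +1.2976
  t14: +0.1893
  t15: +1.5799
  t16: -0.9133
  t17: +1.7934
  t18: -0.2010
  t19: -0.6179
  t20: +0.4059
  t21: -0.7793
  t22: -0.4796
  t23: +0.4650
  t24: +0.6534
  t25: +1.9274
  t26: +0.9906
  t27: +0.1446
  t28: +0.2017
  t29: +0.9032
  t30: +6.9372
  t31: +2.1049
  t32: +1.9821
  t33: +0.4805
  t34: +1.6331
  t35: +0.2147
  t36: +0.7660
  t37: +9.1434
  t38: +2.0347
  t39: -0.0030
  t40: +1.0592
  t41: +0.8924
  t42: +0.1417
Σ = +58.2667 → |volume| = 58.27

Directed edges: 126 total, each appears once with its reverse present → watertight.


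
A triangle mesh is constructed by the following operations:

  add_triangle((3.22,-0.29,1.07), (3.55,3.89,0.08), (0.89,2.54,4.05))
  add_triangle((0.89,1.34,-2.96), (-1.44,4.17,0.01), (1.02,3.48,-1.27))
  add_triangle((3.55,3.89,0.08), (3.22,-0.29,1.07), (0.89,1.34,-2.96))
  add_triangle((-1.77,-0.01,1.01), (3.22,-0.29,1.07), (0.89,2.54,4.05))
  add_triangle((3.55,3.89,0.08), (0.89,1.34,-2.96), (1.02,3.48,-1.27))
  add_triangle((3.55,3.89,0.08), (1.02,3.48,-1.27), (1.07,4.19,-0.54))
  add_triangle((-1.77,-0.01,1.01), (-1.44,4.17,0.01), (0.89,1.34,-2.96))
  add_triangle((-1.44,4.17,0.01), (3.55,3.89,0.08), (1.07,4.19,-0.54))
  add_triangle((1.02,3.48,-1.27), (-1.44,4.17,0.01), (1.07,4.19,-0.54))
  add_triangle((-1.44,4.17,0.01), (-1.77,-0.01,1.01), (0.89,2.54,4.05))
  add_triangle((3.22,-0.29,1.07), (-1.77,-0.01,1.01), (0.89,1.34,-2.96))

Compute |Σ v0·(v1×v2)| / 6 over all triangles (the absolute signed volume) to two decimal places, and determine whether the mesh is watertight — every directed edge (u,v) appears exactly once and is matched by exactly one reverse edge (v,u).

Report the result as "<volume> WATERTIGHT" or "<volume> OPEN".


Per-triangle v0·(v1×v2)/6:
  t1: +10.0280
  t2: +3.3737
  t3: +6.5173
  t4: +2.5886
  t5: +3.8862
  t6: +1.5200
  t7: +2.7027
  t8: +1.9943
  t9: +1.3868
  t10: +6.2248
  t11: -0.9220
Σ = +39.3003 → |volume| = 39.30

Directed edges: 33 total; 3 unmatched, e.g. (3.55,3.89,0.08)→(0.89,2.54,4.05) → open.

39.30 OPEN


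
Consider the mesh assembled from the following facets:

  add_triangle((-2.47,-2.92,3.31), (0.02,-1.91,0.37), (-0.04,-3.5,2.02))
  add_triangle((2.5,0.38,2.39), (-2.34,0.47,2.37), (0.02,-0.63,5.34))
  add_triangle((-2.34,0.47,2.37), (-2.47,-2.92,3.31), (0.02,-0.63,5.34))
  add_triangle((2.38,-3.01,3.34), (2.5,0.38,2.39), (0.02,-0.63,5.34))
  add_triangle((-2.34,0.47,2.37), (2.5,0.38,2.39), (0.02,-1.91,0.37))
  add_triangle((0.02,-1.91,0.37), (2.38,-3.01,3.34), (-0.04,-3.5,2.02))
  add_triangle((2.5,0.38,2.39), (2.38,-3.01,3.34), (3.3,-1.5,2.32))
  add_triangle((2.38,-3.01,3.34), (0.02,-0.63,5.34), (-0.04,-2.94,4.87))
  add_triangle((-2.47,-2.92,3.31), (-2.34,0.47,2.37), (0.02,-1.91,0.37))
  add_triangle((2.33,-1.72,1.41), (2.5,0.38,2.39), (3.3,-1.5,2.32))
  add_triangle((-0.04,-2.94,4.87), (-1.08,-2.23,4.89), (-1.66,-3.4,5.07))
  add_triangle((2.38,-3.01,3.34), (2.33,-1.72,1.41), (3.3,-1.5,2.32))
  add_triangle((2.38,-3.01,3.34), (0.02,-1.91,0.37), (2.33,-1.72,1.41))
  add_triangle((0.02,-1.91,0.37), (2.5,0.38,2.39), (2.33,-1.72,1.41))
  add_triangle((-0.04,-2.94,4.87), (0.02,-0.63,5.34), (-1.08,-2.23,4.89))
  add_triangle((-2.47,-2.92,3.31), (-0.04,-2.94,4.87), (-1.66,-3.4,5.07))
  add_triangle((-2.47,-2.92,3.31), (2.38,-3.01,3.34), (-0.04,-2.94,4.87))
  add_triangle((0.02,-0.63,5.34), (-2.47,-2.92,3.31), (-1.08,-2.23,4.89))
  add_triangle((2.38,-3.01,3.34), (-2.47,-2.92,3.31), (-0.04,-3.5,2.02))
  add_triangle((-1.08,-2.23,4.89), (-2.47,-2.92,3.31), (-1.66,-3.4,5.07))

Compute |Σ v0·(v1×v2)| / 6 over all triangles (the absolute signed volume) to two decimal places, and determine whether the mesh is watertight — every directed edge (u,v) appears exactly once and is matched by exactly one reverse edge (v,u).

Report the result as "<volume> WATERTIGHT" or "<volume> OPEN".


38.24 WATERTIGHT

Per-triangle v0·(v1×v2)/6:
  t1: +1.0013
  t2: +3.0457
  t3: +6.9440
  t4: +7.1945
  t5: -3.7930
  t6: +1.0705
  t7: +2.0608
  t8: +5.1198
  t9: +0.0809
  t10: -0.0397
  t11: +1.2348
  t12: +0.8477
  t13: +1.2240
  t14: -0.9549
  t15: +2.2265
  t16: +0.5381
  t17: +3.7713
  t18: +1.1796
  t19: +4.5665
  t20: +0.9208
Σ = +38.2395 → |volume| = 38.24

Directed edges: 60 total, each appears once with its reverse present → watertight.


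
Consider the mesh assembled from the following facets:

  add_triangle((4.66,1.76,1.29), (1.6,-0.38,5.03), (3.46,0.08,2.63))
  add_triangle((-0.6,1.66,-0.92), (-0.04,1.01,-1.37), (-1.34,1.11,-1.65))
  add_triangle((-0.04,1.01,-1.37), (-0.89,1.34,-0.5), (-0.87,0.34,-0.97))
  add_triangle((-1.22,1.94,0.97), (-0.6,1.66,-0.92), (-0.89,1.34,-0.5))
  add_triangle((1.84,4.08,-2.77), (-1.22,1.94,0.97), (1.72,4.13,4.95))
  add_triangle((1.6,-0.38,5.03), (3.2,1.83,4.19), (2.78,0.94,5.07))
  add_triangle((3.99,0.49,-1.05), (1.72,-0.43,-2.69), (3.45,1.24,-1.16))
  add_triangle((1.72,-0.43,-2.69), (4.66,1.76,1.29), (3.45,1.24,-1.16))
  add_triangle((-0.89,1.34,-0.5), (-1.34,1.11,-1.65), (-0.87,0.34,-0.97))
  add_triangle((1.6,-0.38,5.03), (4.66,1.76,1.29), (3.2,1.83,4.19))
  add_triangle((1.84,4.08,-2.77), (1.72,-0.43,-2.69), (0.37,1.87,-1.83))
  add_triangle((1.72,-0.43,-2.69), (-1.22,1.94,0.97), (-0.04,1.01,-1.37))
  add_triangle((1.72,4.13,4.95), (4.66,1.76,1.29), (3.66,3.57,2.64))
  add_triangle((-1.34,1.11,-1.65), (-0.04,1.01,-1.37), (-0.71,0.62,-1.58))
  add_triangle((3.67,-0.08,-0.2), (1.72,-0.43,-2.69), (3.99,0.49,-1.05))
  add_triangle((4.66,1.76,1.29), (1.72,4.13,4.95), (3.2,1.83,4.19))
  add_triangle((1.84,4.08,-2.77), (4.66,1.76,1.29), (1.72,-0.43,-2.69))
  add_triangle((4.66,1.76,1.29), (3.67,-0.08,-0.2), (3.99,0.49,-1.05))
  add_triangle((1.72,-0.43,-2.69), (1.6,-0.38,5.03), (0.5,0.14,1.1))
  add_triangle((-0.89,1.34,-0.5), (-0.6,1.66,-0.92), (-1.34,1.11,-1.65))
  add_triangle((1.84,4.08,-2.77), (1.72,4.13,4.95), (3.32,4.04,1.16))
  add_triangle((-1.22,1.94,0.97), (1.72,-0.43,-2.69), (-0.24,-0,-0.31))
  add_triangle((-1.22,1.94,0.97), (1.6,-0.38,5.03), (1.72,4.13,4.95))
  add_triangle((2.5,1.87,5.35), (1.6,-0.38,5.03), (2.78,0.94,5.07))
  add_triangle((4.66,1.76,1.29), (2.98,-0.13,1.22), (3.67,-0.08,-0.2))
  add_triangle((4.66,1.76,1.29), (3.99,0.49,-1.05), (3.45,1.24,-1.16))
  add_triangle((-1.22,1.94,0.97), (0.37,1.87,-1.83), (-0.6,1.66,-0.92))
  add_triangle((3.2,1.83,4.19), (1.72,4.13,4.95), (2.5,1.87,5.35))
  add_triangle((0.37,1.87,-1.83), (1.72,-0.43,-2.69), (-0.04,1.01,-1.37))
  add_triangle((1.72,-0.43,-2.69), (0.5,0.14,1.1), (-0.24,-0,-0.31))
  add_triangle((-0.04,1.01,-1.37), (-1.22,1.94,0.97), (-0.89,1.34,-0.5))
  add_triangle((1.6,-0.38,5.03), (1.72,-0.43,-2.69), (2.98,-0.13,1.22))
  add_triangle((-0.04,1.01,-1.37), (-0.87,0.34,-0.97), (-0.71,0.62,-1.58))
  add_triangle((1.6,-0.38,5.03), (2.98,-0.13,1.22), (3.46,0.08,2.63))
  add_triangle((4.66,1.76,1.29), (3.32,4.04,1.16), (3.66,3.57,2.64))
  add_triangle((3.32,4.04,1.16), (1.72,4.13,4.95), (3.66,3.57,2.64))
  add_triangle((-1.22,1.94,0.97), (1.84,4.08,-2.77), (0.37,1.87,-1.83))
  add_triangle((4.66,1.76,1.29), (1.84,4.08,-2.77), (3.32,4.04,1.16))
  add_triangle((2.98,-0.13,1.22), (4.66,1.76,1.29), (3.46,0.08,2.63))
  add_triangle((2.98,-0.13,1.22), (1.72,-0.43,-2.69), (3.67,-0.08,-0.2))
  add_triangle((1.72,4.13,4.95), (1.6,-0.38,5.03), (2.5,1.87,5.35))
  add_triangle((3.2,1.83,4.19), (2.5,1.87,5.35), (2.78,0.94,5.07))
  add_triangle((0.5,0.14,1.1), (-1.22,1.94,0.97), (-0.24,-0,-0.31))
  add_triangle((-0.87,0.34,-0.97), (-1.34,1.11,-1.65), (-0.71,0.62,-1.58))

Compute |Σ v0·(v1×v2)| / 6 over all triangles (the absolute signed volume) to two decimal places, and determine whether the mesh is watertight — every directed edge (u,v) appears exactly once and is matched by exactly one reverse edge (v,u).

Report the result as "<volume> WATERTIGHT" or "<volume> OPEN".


Per-triangle v0·(v1×v2)/6:
  t1: +3.0922
  t2: +0.3035
  t3: -0.2617
  t4: +0.1947
  t5: +10.8241
  t6: -0.0296
  t7: +1.3221
  t8: -1.6185
  t9: +0.0643
  t10: +4.7398
  t11: +1.6891
  t12: -0.4025
  t13: +3.2041
  t14: +0.1446
  t15: +1.1161
  t16: +6.7722
  t17: +11.0737
  t18: +1.4929
  t19: -0.5614
  t20: +0.1792
  t21: +8.2770
  t22: +0.3374
  t23: +6.0170
  t24: +1.3401
  t25: +1.6355
  t26: +1.5651
  t27: +0.4779
  t28: +2.8511
  t29: +0.4472
  t30: -0.0197
  t31: -0.2538
  t32: +1.2942
  t33: -0.0478
  t34: +0.6888
  t35: +3.1108
  t36: +3.6609
  t37: +1.5345
  t38: +7.7295
  t39: +1.2541
  t40: +0.4352
  t41: +2.7366
  t42: +1.0555
  t43: +0.0210
  t44: +0.0593
Σ = +89.5463 → |volume| = 89.55

Directed edges: 132 total; 6 unmatched, e.g. (-0.6,1.66,-0.92)→(-0.04,1.01,-1.37) → open.

89.55 OPEN


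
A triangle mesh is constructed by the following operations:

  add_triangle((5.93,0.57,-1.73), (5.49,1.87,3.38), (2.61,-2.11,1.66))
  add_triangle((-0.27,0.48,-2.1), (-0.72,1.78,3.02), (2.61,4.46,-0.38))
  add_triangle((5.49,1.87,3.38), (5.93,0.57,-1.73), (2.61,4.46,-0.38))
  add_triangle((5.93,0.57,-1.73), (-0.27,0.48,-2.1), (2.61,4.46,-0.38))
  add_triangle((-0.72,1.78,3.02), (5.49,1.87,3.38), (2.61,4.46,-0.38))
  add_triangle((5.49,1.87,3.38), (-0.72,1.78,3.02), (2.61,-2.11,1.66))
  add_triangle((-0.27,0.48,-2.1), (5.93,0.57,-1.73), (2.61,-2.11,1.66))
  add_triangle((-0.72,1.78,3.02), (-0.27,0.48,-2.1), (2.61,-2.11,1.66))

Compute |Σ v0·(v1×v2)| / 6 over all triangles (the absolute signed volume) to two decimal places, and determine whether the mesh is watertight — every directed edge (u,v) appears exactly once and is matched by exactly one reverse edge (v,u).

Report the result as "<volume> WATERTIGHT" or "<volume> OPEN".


Per-triangle v0·(v1×v2)/6:
  t1: +14.8362
  t2: +3.9952
  t3: +20.2177
  t4: +9.2545
  t5: +14.9980
  t6: +9.6020
  t7: +3.8730
  t8: -1.4008
Σ = +75.3756 → |volume| = 75.38

Directed edges: 24 total, each appears once with its reverse present → watertight.

75.38 WATERTIGHT


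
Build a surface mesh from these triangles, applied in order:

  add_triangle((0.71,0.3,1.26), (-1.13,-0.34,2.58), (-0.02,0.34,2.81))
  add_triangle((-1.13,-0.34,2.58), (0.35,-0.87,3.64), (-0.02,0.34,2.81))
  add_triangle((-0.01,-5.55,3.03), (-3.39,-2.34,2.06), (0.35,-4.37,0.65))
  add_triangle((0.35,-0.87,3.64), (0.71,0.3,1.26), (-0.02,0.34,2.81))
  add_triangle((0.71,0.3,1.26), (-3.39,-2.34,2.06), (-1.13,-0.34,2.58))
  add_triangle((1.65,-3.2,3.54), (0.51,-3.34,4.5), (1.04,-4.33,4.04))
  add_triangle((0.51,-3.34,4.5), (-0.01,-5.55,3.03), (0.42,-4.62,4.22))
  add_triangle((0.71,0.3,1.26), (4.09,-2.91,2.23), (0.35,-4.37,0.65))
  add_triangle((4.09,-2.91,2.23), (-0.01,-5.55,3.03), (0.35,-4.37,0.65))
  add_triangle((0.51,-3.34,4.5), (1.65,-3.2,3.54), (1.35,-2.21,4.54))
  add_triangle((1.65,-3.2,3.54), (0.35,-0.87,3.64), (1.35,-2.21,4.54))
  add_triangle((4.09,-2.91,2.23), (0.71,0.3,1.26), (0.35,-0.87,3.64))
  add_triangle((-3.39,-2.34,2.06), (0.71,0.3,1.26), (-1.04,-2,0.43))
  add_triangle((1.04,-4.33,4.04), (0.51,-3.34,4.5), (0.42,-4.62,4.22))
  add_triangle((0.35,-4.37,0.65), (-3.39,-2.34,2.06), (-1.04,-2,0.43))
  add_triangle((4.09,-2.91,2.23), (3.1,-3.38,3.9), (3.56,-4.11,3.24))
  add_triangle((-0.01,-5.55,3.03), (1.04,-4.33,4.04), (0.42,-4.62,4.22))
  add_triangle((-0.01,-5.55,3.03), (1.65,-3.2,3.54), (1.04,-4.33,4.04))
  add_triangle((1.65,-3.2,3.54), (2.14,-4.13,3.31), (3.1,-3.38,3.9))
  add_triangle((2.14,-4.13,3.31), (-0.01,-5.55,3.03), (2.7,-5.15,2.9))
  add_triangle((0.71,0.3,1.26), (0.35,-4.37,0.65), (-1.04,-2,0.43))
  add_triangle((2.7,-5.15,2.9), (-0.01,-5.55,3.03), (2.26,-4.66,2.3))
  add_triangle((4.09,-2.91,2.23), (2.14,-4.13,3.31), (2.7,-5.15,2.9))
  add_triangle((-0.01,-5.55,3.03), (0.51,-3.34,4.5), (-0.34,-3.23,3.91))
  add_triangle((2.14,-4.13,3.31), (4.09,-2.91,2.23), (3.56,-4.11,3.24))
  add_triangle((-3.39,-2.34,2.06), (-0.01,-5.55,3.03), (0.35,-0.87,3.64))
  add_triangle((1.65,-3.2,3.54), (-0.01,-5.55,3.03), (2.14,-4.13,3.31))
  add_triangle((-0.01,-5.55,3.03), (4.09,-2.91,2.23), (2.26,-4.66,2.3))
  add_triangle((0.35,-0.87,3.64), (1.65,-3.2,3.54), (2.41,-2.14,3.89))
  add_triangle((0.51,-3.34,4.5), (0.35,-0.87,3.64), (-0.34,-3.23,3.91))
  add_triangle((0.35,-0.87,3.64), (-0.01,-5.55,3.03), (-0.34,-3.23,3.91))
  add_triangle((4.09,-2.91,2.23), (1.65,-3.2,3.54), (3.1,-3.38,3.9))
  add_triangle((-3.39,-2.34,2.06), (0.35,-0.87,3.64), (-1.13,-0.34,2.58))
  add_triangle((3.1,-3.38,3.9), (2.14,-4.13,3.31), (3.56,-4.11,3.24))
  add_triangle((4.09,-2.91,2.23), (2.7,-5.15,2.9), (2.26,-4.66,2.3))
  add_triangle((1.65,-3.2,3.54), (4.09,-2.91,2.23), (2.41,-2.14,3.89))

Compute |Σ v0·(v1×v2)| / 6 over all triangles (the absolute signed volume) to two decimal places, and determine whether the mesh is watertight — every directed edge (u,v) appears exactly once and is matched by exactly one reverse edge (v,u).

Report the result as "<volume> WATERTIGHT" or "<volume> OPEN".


Per-triangle v0·(v1×v2)/6:
  t1: -0.1428
  t2: +0.7970
  t3: +5.1772
  t4: +0.4672
  t5: -0.6238
  t6: +0.9970
  t7: +0.2501
  t8: -2.7041
  t9: +6.7876
  t10: +1.4449
  t11: -0.4107
  t12: +2.2626
  t13: -1.2470
  t14: +0.7078
  t15: +1.1512
  t16: +1.3358
  t17: +0.9814
  t18: +0.8292
  t19: +0.9121
  t20: +2.4690
  t21: -1.2113
  t22: +0.7972
  t23: +2.1795
  t24: +1.8520
  t25: +0.0047
  t26: +10.1669
  t27: +1.9453
  t28: -2.2703
  t29: +1.9459
  t30: +1.0912
  t31: -1.6764
  t32: -0.9382
  t33: +2.1469
  t34: +1.2228
  t35: +0.6204
  t36: +2.7922
Σ = +42.1104 → |volume| = 42.11

Directed edges: 108 total; 6 unmatched, e.g. (1.35,-2.21,4.54)→(0.51,-3.34,4.5) → open.

42.11 OPEN


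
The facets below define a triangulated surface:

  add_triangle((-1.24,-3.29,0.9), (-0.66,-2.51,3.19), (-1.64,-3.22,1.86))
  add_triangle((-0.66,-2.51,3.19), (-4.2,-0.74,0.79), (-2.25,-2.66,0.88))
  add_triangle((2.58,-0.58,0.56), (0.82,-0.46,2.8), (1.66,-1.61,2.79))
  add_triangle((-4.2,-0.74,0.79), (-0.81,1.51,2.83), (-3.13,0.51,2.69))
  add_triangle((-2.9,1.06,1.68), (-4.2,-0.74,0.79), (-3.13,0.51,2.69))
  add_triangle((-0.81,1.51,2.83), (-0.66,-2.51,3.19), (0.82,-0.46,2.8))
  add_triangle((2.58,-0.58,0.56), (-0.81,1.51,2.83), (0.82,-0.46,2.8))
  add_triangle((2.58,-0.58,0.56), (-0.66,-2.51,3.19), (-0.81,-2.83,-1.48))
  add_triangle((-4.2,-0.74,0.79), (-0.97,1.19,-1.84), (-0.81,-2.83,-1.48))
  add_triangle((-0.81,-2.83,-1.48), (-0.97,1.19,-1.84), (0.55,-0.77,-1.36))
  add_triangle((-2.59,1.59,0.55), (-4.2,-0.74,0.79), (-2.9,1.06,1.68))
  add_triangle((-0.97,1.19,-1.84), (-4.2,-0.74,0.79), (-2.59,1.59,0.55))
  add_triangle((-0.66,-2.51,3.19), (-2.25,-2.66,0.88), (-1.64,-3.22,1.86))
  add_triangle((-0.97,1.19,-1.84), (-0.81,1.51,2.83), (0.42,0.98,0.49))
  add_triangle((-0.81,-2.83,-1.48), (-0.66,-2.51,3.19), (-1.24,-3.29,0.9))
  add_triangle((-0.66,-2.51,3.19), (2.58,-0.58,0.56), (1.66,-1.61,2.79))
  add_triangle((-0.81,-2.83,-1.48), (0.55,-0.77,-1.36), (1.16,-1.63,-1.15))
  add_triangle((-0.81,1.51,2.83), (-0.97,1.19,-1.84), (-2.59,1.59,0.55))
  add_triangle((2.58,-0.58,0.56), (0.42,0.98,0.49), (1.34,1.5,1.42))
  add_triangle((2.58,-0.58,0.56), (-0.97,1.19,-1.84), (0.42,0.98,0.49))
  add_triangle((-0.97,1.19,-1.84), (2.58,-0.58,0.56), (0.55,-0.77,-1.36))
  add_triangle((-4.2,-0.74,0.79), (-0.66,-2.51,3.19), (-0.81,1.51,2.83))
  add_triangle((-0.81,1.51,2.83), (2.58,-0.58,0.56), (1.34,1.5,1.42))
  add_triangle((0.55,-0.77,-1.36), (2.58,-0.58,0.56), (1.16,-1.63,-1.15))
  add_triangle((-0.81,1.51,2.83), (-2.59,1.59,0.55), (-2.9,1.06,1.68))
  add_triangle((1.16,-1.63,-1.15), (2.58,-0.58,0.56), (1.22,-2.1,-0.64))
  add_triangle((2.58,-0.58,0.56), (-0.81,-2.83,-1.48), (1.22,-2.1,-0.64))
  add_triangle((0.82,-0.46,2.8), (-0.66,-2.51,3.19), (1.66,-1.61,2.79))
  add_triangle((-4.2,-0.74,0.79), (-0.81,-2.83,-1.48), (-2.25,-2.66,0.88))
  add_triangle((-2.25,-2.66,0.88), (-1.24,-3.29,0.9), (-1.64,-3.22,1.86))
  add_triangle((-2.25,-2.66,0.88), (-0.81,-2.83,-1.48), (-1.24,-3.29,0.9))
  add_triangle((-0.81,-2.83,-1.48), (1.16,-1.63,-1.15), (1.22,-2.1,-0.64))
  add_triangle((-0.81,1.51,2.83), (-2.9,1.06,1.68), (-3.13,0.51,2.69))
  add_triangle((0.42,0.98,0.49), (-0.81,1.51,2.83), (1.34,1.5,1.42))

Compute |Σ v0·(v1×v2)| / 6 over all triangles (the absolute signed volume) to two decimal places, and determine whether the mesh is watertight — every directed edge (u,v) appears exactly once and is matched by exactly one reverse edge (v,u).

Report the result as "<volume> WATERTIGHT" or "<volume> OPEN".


58.47 WATERTIGHT

Per-triangle v0·(v1×v2)/6:
  t1: +0.7389
  t2: +4.0925
  t3: +1.1065
  t4: -0.4414
  t5: +1.4677
  t6: +2.9881
  t7: +1.8535
  t8: +5.8080
  t9: +5.3595
  t10: +1.4865
  t11: +1.5560
  t12: +2.9569
  t13: +0.6181
  t14: +1.0811
  t15: +0.7058
  t16: +1.0046
  t17: +0.6263
  t18: +1.5766
  t19: +0.2128
  t20: +0.9195
  t21: +1.0712
  t22: +8.0335
  t23: +1.6834
  t24: +0.4814
  t25: +1.2917
  t26: +0.5678
  t27: +0.1480
  t28: +1.6380
  t29: +3.4457
  t30: +0.6341
  t31: +1.5204
  t32: +0.6071
  t33: +1.2379
  t34: +0.3957
Σ = +58.4734 → |volume| = 58.47

Directed edges: 102 total, each appears once with its reverse present → watertight.
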